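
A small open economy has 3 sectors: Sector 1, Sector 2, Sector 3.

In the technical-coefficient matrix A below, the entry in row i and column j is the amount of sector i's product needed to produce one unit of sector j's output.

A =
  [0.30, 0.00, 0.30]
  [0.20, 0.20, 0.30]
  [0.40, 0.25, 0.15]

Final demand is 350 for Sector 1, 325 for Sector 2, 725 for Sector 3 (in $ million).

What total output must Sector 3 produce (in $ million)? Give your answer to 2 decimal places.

x_3 = 1895.60

I − A =
  [   0.70     0.00    -0.30]
  [  -0.20     0.80    -0.30]
  [  -0.40    -0.25     0.85]
Cofactors of I−A, C_ij = (−1)^(i+j)·(minor ij) (rows/columns in the sector order above):
  C_11 = (0.80)(0.85) − (-0.30)(-0.25) = 0.6050
  C_12 = −[(-0.20)(0.85) − (-0.30)(-0.40)] = 0.2900
  C_13 = (-0.20)(-0.25) − (0.80)(-0.40) = 0.3700
  C_21 = −[(0.00)(0.85) − (-0.30)(-0.25)] = 0.0750
  C_22 = (0.70)(0.85) − (-0.30)(-0.40) = 0.4750
  C_23 = −[(0.70)(-0.25) − (0.00)(-0.40)] = 0.1750
  C_31 = (0.00)(-0.30) − (-0.30)(0.80) = 0.2400
  C_32 = −[(0.70)(-0.30) − (-0.30)(-0.20)] = 0.2700
  C_33 = (0.70)(0.80) − (0.00)(-0.20) = 0.5600
det(I−A) = Σ_j (I−A)_1j·C_1j = (0.70)(0.6050) + (0.00)(0.2900) + (-0.30)(0.3700) = 0.3125
adj(I−A) = Cᵀ =
  [ 0.6050   0.0750   0.2400]
  [ 0.2900   0.4750   0.2700]
  [ 0.3700   0.1750   0.5600]
(I − A)⁻¹ = adj(I−A) / det(I−A) ≈
  [   1.9360     0.2400     0.7680]
  [   0.9280     1.5200     0.8640]
  [   1.1840     0.5600     1.7920]
x = (I − A)⁻¹ d = adj(I−A)·d / det(I−A), with det(I−A) = 0.3125:
  x_1 = (0.6050·350 + 0.0750·325 + 0.2400·725) / 0.3125 = 410.125 / 0.3125 = 1312.40
  x_2 = (0.2900·350 + 0.4750·325 + 0.2700·725) / 0.3125 = 451.625 / 0.3125 = 1445.20
  x_3 = (0.3700·350 + 0.1750·325 + 0.5600·725) / 0.3125 = 592.375 / 0.3125 = 1895.60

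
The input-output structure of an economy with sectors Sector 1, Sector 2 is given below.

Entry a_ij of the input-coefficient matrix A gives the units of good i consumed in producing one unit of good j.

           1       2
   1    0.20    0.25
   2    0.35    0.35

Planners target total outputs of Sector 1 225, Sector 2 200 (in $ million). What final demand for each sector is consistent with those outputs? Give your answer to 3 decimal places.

d_1 = 130.000, d_2 = 51.250

I − A =
  [   0.80    -0.25]
  [  -0.35     0.65]
d = (I − A) x:
  d_1 = (+0.80)·225 + (-0.25)·200 = 130.000
  d_2 = (-0.35)·225 + (+0.65)·200 = 51.250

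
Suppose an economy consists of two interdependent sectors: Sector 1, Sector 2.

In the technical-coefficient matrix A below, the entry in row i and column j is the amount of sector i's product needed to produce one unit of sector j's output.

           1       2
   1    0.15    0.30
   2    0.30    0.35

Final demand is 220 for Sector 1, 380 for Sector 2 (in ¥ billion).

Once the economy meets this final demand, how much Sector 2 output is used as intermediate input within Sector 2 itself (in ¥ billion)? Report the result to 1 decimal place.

I − A =
  [   0.85    -0.30]
  [  -0.30     0.65]
det(I−A) = (0.85)(0.65) − (-0.30)(-0.30) = 0.4625
adj(I−A) = [[0.65, 0.30], [0.30, 0.85]]
(I − A)⁻¹ = adj(I−A) / det(I−A) ≈
  [   1.4054     0.6486]
  [   0.6486     1.8378]
First solve x = (I − A)⁻¹ d = adj(I−A)·d / det(I−A); in particular x_2 = (0.30·220 + 0.85·380) / 0.4625 = 389.00 / 0.4625 ≈ 841.081.
Intermediate flow from 2 to 2: z_22 = a_22 · x_2 = 0.35 × 389.00 / 0.4625 = 136.15 / 0.4625 ≈ 294.4.

z_22 = 294.4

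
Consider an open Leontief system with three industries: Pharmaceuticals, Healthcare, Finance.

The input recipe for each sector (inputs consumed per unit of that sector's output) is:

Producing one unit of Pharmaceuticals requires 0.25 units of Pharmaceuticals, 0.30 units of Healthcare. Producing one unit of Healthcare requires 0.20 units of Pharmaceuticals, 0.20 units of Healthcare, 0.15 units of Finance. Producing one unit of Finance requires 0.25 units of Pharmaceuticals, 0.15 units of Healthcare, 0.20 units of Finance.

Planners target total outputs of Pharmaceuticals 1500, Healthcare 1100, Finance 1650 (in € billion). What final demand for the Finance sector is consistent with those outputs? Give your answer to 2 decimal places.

d_F = 1155.00

I − A =
  [   0.75    -0.20    -0.25]
  [  -0.30     0.80    -0.15]
  [   0.00    -0.15     0.80]
d = (I − A) x:
  d_P = (+0.75)·1500 + (-0.20)·1100 + (-0.25)·1650 = 492.50
  d_H = (-0.30)·1500 + (+0.80)·1100 + (-0.15)·1650 = 182.50
  d_F = (+0.00)·1500 + (-0.15)·1100 + (+0.80)·1650 = 1155.00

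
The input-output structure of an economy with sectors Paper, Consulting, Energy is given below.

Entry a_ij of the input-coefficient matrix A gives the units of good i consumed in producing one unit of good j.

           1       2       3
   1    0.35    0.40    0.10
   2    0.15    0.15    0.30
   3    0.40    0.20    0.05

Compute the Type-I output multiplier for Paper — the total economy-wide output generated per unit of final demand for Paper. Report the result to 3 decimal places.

I − A =
  [   0.65    -0.40    -0.10]
  [  -0.15     0.85    -0.30]
  [  -0.40    -0.20     0.95]
Cofactors of I−A, C_ij = (−1)^(i+j)·(minor ij) (rows/columns in the sector order above):
  C_11 = (0.85)(0.95) − (-0.30)(-0.20) = 0.7475
  C_12 = −[(-0.15)(0.95) − (-0.30)(-0.40)] = 0.2625
  C_13 = (-0.15)(-0.20) − (0.85)(-0.40) = 0.3700
  C_21 = −[(-0.40)(0.95) − (-0.10)(-0.20)] = 0.4000
  C_22 = (0.65)(0.95) − (-0.10)(-0.40) = 0.5775
  C_23 = −[(0.65)(-0.20) − (-0.40)(-0.40)] = 0.2900
  C_31 = (-0.40)(-0.30) − (-0.10)(0.85) = 0.2050
  C_32 = −[(0.65)(-0.30) − (-0.10)(-0.15)] = 0.2100
  C_33 = (0.65)(0.85) − (-0.40)(-0.15) = 0.4925
det(I−A) = Σ_j (I−A)_1j·C_1j = (0.65)(0.7475) + (-0.40)(0.2625) + (-0.10)(0.3700) = 0.343875
adj(I−A) = Cᵀ =
  [ 0.7475   0.4000   0.2050]
  [ 0.2625   0.5775   0.2100]
  [ 0.3700   0.2900   0.4925]
(I − A)⁻¹ = adj(I−A) / det(I−A) ≈
  [   2.1738     1.1632     0.5961]
  [   0.7634     1.6794     0.6107]
  [   1.0760     0.8433     1.4322]
The output multiplier for sector j is the column-j sum of the Leontief inverse (I − A)⁻¹ = adj(I−A) / det(I−A).
Column 1 of adj(I−A): (0.7475, 0.2625, 0.3700); det(I−A) = 0.343875.
m_1 = (0.7475 + 0.2625 + 0.3700) / 0.343875 = 1.38 / 0.343875 ≈ 4.013.

m_1 = 4.013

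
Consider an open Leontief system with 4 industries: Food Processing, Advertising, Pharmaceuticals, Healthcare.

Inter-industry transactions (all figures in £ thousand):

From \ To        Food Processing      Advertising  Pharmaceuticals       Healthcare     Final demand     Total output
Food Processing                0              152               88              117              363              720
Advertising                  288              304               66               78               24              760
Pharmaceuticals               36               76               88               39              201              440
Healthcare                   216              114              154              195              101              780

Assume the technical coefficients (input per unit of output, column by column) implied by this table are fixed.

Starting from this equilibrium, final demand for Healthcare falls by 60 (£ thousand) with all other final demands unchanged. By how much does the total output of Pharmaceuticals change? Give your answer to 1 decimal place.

Technical coefficients a_ij = z_ij / X_j:
  a_FF = 0/720 = 0.00, a_AF = 288/720 = 0.40, a_PF = 36/720 = 0.05, a_HF = 216/720 = 0.30
  a_FA = 152/760 = 0.20, a_AA = 304/760 = 0.40, a_PA = 76/760 = 0.10, a_HA = 114/760 = 0.15
  a_FP = 88/440 = 0.20, a_AP = 66/440 = 0.15, a_PP = 88/440 = 0.20, a_HP = 154/440 = 0.35
  a_FH = 117/780 = 0.15, a_AH = 78/780 = 0.10, a_PH = 39/780 = 0.05, a_HH = 195/780 = 0.25
I − A =
  [   1.00    -0.20    -0.20    -0.15]
  [  -0.40     0.60    -0.15    -0.10]
  [  -0.05    -0.10     0.80    -0.05]
  [  -0.30    -0.15    -0.35     0.75]
Compute the cofactors C_ij = (−1)^(i+j)·(3×3 minor ij) of I−A; the adjugate is their transpose:
adj(I−A) = Cᵀ =
  [ 0.321625   0.156250   0.151375   0.095250]
  [ 0.266625   0.533375   0.227750   0.139625]
  [ 0.066750   0.089625   0.333000   0.047500]
  [ 0.213125   0.211000   0.261500   0.385500]
det(I−A) = Σ_j (I−A)_1j·C_1j = (1.00)(0.321625) + (-0.20)(0.266625) + (-0.20)(0.066750) + (-0.15)(0.213125) = 0.22298125
(I − A)⁻¹ = adj(I−A) / det(I−A) ≈
  [   1.4424     0.7007     0.6789     0.4272]
  [   1.1957     2.3920     1.0214     0.6262]
  [   0.2994     0.4019     1.4934     0.2130]
  [   0.9558     0.9463     1.1727     1.7288]
Δx = (I − A)⁻¹ Δd with Δd having -60 in the Healthcare component and 0 elsewhere.
So Δx_P = L_PH · (-60), where L_PH = adj(I−A)_PH / det(I−A) = 0.047500 / 0.22298125.
Δx_P = 0.047500 × (-60) / 0.22298125 = -2.85 / 0.22298125 ≈ -12.8.

Δx_P = -12.8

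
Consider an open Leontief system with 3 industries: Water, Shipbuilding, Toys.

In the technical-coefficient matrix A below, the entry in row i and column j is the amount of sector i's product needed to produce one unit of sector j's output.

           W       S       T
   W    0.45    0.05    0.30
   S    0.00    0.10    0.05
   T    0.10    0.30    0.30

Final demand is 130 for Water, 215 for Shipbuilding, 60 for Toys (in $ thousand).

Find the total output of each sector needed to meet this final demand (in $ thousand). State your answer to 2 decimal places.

x_W = 396.06, x_S = 252.81, x_T = 250.64

I − A =
  [   0.55    -0.05    -0.30]
  [   0.00     0.90    -0.05]
  [  -0.10    -0.30     0.70]
Cofactors of I−A, C_ij = (−1)^(i+j)·(minor ij) (rows/columns in the sector order above):
  C_11 = (0.90)(0.70) − (-0.05)(-0.30) = 0.6150
  C_12 = −[(0.00)(0.70) − (-0.05)(-0.10)] = 0.0050
  C_13 = (0.00)(-0.30) − (0.90)(-0.10) = 0.0900
  C_21 = −[(-0.05)(0.70) − (-0.30)(-0.30)] = 0.1250
  C_22 = (0.55)(0.70) − (-0.30)(-0.10) = 0.3550
  C_23 = −[(0.55)(-0.30) − (-0.05)(-0.10)] = 0.1700
  C_31 = (-0.05)(-0.05) − (-0.30)(0.90) = 0.2725
  C_32 = −[(0.55)(-0.05) − (-0.30)(0.00)] = 0.0275
  C_33 = (0.55)(0.90) − (-0.05)(0.00) = 0.4950
det(I−A) = Σ_j (I−A)_1j·C_1j = (0.55)(0.6150) + (-0.05)(0.0050) + (-0.30)(0.0900) = 0.3110
adj(I−A) = Cᵀ =
  [ 0.6150   0.1250   0.2725]
  [ 0.0050   0.3550   0.0275]
  [ 0.0900   0.1700   0.4950]
(I − A)⁻¹ = adj(I−A) / det(I−A) ≈
  [   1.9775     0.4019     0.8762]
  [   0.0161     1.1415     0.0884]
  [   0.2894     0.5466     1.5916]
x = (I − A)⁻¹ d = adj(I−A)·d / det(I−A), with det(I−A) = 0.3110:
  x_W = (0.6150·130 + 0.1250·215 + 0.2725·60) / 0.3110 = 123.175 / 0.3110 ≈ 396.06
  x_S = (0.0050·130 + 0.3550·215 + 0.0275·60) / 0.3110 = 78.625 / 0.3110 ≈ 252.81
  x_T = (0.0900·130 + 0.1700·215 + 0.4950·60) / 0.3110 = 77.95 / 0.3110 ≈ 250.64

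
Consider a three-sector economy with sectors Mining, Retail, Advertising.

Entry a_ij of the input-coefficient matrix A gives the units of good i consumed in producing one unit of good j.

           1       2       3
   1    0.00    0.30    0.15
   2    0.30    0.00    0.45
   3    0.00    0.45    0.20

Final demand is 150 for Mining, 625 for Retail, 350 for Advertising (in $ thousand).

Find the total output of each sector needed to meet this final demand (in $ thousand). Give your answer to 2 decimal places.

x_1 = 755.20, x_2 = 1403.76, x_3 = 1227.12

I − A =
  [   1.00    -0.30    -0.15]
  [  -0.30     1.00    -0.45]
  [   0.00    -0.45     0.80]
Cofactors of I−A, C_ij = (−1)^(i+j)·(minor ij) (rows/columns in the sector order above):
  C_11 = (1.00)(0.80) − (-0.45)(-0.45) = 0.5975
  C_12 = −[(-0.30)(0.80) − (-0.45)(0.00)] = 0.2400
  C_13 = (-0.30)(-0.45) − (1.00)(0.00) = 0.1350
  C_21 = −[(-0.30)(0.80) − (-0.15)(-0.45)] = 0.3075
  C_22 = (1.00)(0.80) − (-0.15)(0.00) = 0.8000
  C_23 = −[(1.00)(-0.45) − (-0.30)(0.00)] = 0.4500
  C_31 = (-0.30)(-0.45) − (-0.15)(1.00) = 0.2850
  C_32 = −[(1.00)(-0.45) − (-0.15)(-0.30)] = 0.4950
  C_33 = (1.00)(1.00) − (-0.30)(-0.30) = 0.9100
det(I−A) = Σ_j (I−A)_1j·C_1j = (1.00)(0.5975) + (-0.30)(0.2400) + (-0.15)(0.1350) = 0.50525
adj(I−A) = Cᵀ =
  [ 0.5975   0.3075   0.2850]
  [ 0.2400   0.8000   0.4950]
  [ 0.1350   0.4500   0.9100]
(I − A)⁻¹ = adj(I−A) / det(I−A) ≈
  [   1.1826     0.6086     0.5641]
  [   0.4750     1.5834     0.9797]
  [   0.2672     0.8906     1.8011]
x = (I − A)⁻¹ d = adj(I−A)·d / det(I−A), with det(I−A) = 0.50525:
  x_1 = (0.5975·150 + 0.3075·625 + 0.2850·350) / 0.50525 = 381.5625 / 0.50525 ≈ 755.20
  x_2 = (0.2400·150 + 0.8000·625 + 0.4950·350) / 0.50525 = 709.25 / 0.50525 ≈ 1403.76
  x_3 = (0.1350·150 + 0.4500·625 + 0.9100·350) / 0.50525 = 620.00 / 0.50525 ≈ 1227.12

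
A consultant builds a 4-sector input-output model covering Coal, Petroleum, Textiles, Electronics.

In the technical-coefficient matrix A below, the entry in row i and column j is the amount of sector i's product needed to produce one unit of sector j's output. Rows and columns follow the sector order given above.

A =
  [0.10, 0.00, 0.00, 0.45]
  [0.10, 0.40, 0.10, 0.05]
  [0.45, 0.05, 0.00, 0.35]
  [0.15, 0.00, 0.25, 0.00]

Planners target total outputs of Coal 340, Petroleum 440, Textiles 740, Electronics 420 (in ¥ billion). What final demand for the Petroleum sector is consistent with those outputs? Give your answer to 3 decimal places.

I − A =
  [   0.90     0.00     0.00    -0.45]
  [  -0.10     0.60    -0.10    -0.05]
  [  -0.45    -0.05     1.00    -0.35]
  [  -0.15     0.00    -0.25     1.00]
d = (I − A) x:
  d_1 = (+0.90)·340 + (+0.00)·440 + (+0.00)·740 + (-0.45)·420 = 117.000
  d_2 = (-0.10)·340 + (+0.60)·440 + (-0.10)·740 + (-0.05)·420 = 135.000
  d_3 = (-0.45)·340 + (-0.05)·440 + (+1.00)·740 + (-0.35)·420 = 418.000
  d_4 = (-0.15)·340 + (+0.00)·440 + (-0.25)·740 + (+1.00)·420 = 184.000

d_2 = 135.000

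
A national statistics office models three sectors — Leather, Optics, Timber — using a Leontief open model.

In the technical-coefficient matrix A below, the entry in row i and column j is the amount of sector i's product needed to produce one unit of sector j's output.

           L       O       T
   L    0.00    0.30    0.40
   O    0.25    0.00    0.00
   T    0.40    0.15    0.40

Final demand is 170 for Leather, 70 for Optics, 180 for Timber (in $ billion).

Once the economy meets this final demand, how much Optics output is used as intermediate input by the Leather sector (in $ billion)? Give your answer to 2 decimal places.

I − A =
  [   1.00    -0.30    -0.40]
  [  -0.25     1.00     0.00]
  [  -0.40    -0.15     0.60]
Cofactors of I−A, C_ij = (−1)^(i+j)·(minor ij) (rows/columns in the sector order above):
  C_11 = (1.00)(0.60) − (0.00)(-0.15) = 0.6000
  C_12 = −[(-0.25)(0.60) − (0.00)(-0.40)] = 0.1500
  C_13 = (-0.25)(-0.15) − (1.00)(-0.40) = 0.4375
  C_21 = −[(-0.30)(0.60) − (-0.40)(-0.15)] = 0.2400
  C_22 = (1.00)(0.60) − (-0.40)(-0.40) = 0.4400
  C_23 = −[(1.00)(-0.15) − (-0.30)(-0.40)] = 0.2700
  C_31 = (-0.30)(0.00) − (-0.40)(1.00) = 0.4000
  C_32 = −[(1.00)(0.00) − (-0.40)(-0.25)] = 0.1000
  C_33 = (1.00)(1.00) − (-0.30)(-0.25) = 0.9250
det(I−A) = Σ_j (I−A)_1j·C_1j = (1.00)(0.6000) + (-0.30)(0.1500) + (-0.40)(0.4375) = 0.3800
adj(I−A) = Cᵀ =
  [ 0.6000   0.2400   0.4000]
  [ 0.1500   0.4400   0.1000]
  [ 0.4375   0.2700   0.9250]
(I − A)⁻¹ = adj(I−A) / det(I−A) ≈
  [   1.5789     0.6316     1.0526]
  [   0.3947     1.1579     0.2632]
  [   1.1513     0.7105     2.4342]
First solve x = (I − A)⁻¹ d = adj(I−A)·d / det(I−A); in particular x_L = (0.6000·170 + 0.2400·70 + 0.4000·180) / 0.3800 = 190.80 / 0.3800 ≈ 502.1053.
Intermediate flow from O to L: z_OL = a_OL · x_L = 0.25 × 190.80 / 0.3800 = 47.70 / 0.3800 ≈ 125.53.

z_OL = 125.53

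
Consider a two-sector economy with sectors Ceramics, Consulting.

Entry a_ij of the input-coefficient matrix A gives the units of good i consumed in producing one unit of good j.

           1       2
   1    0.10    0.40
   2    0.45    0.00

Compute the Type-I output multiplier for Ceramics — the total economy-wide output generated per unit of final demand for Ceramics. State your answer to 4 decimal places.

I − A =
  [   0.90    -0.40]
  [  -0.45     1.00]
det(I−A) = (0.90)(1.00) − (-0.40)(-0.45) = 0.7200
adj(I−A) = [[1.00, 0.40], [0.45, 0.90]]
(I − A)⁻¹ = adj(I−A) / det(I−A) ≈
  [   1.38889     0.55556]
  [   0.62500     1.25000]
The output multiplier for sector j is the column-j sum of the Leontief inverse (I − A)⁻¹ = adj(I−A) / det(I−A).
Column 1 of adj(I−A): (1.00, 0.45); det(I−A) = 0.7200.
m_1 = (1.00 + 0.45) / 0.7200 = 1.45 / 0.7200 ≈ 2.0139.

m_1 = 2.0139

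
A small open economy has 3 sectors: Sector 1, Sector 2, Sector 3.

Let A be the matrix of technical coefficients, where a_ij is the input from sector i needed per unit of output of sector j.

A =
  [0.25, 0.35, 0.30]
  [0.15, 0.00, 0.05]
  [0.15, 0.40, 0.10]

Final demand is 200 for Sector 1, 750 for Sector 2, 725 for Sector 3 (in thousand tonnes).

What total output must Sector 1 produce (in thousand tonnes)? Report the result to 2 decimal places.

x_1 = 1338.70

I − A =
  [   0.75    -0.35    -0.30]
  [  -0.15     1.00    -0.05]
  [  -0.15    -0.40     0.90]
Cofactors of I−A, C_ij = (−1)^(i+j)·(minor ij) (rows/columns in the sector order above):
  C_11 = (1.00)(0.90) − (-0.05)(-0.40) = 0.8800
  C_12 = −[(-0.15)(0.90) − (-0.05)(-0.15)] = 0.1425
  C_13 = (-0.15)(-0.40) − (1.00)(-0.15) = 0.2100
  C_21 = −[(-0.35)(0.90) − (-0.30)(-0.40)] = 0.4350
  C_22 = (0.75)(0.90) − (-0.30)(-0.15) = 0.6300
  C_23 = −[(0.75)(-0.40) − (-0.35)(-0.15)] = 0.3525
  C_31 = (-0.35)(-0.05) − (-0.30)(1.00) = 0.3175
  C_32 = −[(0.75)(-0.05) − (-0.30)(-0.15)] = 0.0825
  C_33 = (0.75)(1.00) − (-0.35)(-0.15) = 0.6975
det(I−A) = Σ_j (I−A)_1j·C_1j = (0.75)(0.8800) + (-0.35)(0.1425) + (-0.30)(0.2100) = 0.547125
adj(I−A) = Cᵀ =
  [ 0.8800   0.4350   0.3175]
  [ 0.1425   0.6300   0.0825]
  [ 0.2100   0.3525   0.6975]
(I − A)⁻¹ = adj(I−A) / det(I−A) ≈
  [   1.6084     0.7951     0.5803]
  [   0.2605     1.1515     0.1508]
  [   0.3838     0.6443     1.2748]
x = (I − A)⁻¹ d = adj(I−A)·d / det(I−A), with det(I−A) = 0.547125:
  x_1 = (0.8800·200 + 0.4350·750 + 0.3175·725) / 0.547125 = 732.4375 / 0.547125 ≈ 1338.70
  x_2 = (0.1425·200 + 0.6300·750 + 0.0825·725) / 0.547125 = 560.8125 / 0.547125 ≈ 1025.02
  x_3 = (0.2100·200 + 0.3525·750 + 0.6975·725) / 0.547125 = 812.0625 / 0.547125 ≈ 1484.24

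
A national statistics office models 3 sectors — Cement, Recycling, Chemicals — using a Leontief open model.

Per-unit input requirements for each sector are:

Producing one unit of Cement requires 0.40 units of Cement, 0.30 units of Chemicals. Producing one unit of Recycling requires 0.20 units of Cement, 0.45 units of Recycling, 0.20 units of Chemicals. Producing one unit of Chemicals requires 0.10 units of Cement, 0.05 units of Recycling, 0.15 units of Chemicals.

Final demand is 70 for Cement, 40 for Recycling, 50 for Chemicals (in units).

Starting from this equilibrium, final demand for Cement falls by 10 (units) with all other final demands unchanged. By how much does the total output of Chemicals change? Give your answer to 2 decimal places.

Δx_3 = -6.47

I − A =
  [   0.60    -0.20    -0.10]
  [   0.00     0.55    -0.05]
  [  -0.30    -0.20     0.85]
Cofactors of I−A, C_ij = (−1)^(i+j)·(minor ij) (rows/columns in the sector order above):
  C_11 = (0.55)(0.85) − (-0.05)(-0.20) = 0.4575
  C_12 = −[(0.00)(0.85) − (-0.05)(-0.30)] = 0.0150
  C_13 = (0.00)(-0.20) − (0.55)(-0.30) = 0.1650
  C_21 = −[(-0.20)(0.85) − (-0.10)(-0.20)] = 0.1900
  C_22 = (0.60)(0.85) − (-0.10)(-0.30) = 0.4800
  C_23 = −[(0.60)(-0.20) − (-0.20)(-0.30)] = 0.1800
  C_31 = (-0.20)(-0.05) − (-0.10)(0.55) = 0.0650
  C_32 = −[(0.60)(-0.05) − (-0.10)(0.00)] = 0.0300
  C_33 = (0.60)(0.55) − (-0.20)(0.00) = 0.3300
det(I−A) = Σ_j (I−A)_1j·C_1j = (0.60)(0.4575) + (-0.20)(0.0150) + (-0.10)(0.1650) = 0.2550
adj(I−A) = Cᵀ =
  [ 0.4575   0.1900   0.0650]
  [ 0.0150   0.4800   0.0300]
  [ 0.1650   0.1800   0.3300]
(I − A)⁻¹ = adj(I−A) / det(I−A) ≈
  [   1.7941     0.7451     0.2549]
  [   0.0588     1.8824     0.1176]
  [   0.6471     0.7059     1.2941]
Δx = (I − A)⁻¹ Δd with Δd having -10 in the Cement component and 0 elsewhere.
So Δx_3 = L_31 · (-10), where L_31 = adj(I−A)_31 / det(I−A) = 0.1650 / 0.2550.
Δx_3 = 0.1650 × (-10) / 0.2550 = -1.65 / 0.2550 ≈ -6.47.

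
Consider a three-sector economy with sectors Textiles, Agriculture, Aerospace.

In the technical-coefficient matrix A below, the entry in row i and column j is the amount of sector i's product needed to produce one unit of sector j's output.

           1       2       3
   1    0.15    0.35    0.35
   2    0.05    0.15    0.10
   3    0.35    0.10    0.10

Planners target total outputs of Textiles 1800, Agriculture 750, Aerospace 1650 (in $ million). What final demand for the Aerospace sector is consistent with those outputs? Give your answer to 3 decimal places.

I − A =
  [   0.85    -0.35    -0.35]
  [  -0.05     0.85    -0.10]
  [  -0.35    -0.10     0.90]
d = (I − A) x:
  d_1 = (+0.85)·1800 + (-0.35)·750 + (-0.35)·1650 = 690.000
  d_2 = (-0.05)·1800 + (+0.85)·750 + (-0.10)·1650 = 382.500
  d_3 = (-0.35)·1800 + (-0.10)·750 + (+0.90)·1650 = 780.000

d_3 = 780.000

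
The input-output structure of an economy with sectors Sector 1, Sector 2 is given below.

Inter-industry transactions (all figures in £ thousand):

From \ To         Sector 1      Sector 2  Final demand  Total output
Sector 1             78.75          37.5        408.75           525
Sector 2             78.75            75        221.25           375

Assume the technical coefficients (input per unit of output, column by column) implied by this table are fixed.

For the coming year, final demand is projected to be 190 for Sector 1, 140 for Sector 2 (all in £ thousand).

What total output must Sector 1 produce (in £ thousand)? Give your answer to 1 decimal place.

Technical coefficients a_ij = z_ij / X_j:
  a_11 = 78.75/525 = 0.15, a_21 = 78.75/525 = 0.15
  a_12 = 37.5/375 = 0.10, a_22 = 75/375 = 0.20
I − A =
  [   0.85    -0.10]
  [  -0.15     0.80]
det(I−A) = (0.85)(0.80) − (-0.10)(-0.15) = 0.6650
adj(I−A) = [[0.80, 0.10], [0.15, 0.85]]
(I − A)⁻¹ = adj(I−A) / det(I−A) ≈
  [   1.2030     0.1504]
  [   0.2256     1.2782]
x = (I − A)⁻¹ d = adj(I−A)·d / det(I−A), with det(I−A) = 0.6650:
  x_1 = (0.80·190 + 0.10·140) / 0.6650 = 166.00 / 0.6650 ≈ 249.6
  x_2 = (0.15·190 + 0.85·140) / 0.6650 = 147.50 / 0.6650 ≈ 221.8

x_1 = 249.6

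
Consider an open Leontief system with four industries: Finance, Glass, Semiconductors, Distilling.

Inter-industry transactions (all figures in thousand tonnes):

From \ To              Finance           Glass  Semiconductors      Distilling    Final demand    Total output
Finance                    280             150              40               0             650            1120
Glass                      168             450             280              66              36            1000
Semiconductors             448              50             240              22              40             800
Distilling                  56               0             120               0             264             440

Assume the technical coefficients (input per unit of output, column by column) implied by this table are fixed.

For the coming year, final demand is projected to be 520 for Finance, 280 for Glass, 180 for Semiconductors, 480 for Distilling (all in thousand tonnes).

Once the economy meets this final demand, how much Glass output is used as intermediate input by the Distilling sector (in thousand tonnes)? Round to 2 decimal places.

z_GD = 103.91

Technical coefficients a_ij = z_ij / X_j:
  a_FF = 280/1120 = 0.25, a_GF = 168/1120 = 0.15, a_SF = 448/1120 = 0.40, a_DF = 56/1120 = 0.05
  a_FG = 150/1000 = 0.15, a_GG = 450/1000 = 0.45, a_SG = 50/1000 = 0.05, a_DG = 0/1000 = 0.00
  a_FS = 40/800 = 0.05, a_GS = 280/800 = 0.35, a_SS = 240/800 = 0.30, a_DS = 120/800 = 0.15
  a_FD = 0/440 = 0.00, a_GD = 66/440 = 0.15, a_SD = 22/440 = 0.05, a_DD = 0/440 = 0.00
I − A =
  [   0.75    -0.15    -0.05     0.00]
  [  -0.15     0.55    -0.35    -0.15]
  [  -0.40    -0.05     0.70    -0.05]
  [  -0.05     0.00    -0.15     1.00]
Compute the cofactors C_ij = (−1)^(i+j)·(3×3 minor ij) of I−A; the adjugate is their transpose:
adj(I−A) = Cᵀ =
  [ 0.362250   0.106375   0.083375   0.020125]
  [ 0.259000   0.499250   0.287250   0.089250]
  [ 0.229250   0.097875   0.388875   0.034125]
  [ 0.052500   0.020000   0.062500   0.227500]
det(I−A) = Σ_j (I−A)_1j·C_1j = (0.75)(0.362250) + (-0.15)(0.259000) + (-0.05)(0.229250) + (0.00)(0.052500) = 0.221375
(I − A)⁻¹ = adj(I−A) / det(I−A) ≈
  [   1.6364     0.4805     0.3766     0.0909]
  [   1.1700     2.2552     1.2976     0.4032]
  [   1.0356     0.4421     1.7566     0.1542]
  [   0.2372     0.0903     0.2823     1.0277]
First solve x = (I − A)⁻¹ d = adj(I−A)·d / det(I−A); in particular x_D = (0.052500·520 + 0.020000·280 + 0.062500·180 + 0.227500·480) / 0.221375 = 153.35 / 0.221375 ≈ 692.7160.
Intermediate flow from G to D: z_GD = a_GD · x_D = 0.15 × 153.35 / 0.221375 = 23.0025 / 0.221375 ≈ 103.91.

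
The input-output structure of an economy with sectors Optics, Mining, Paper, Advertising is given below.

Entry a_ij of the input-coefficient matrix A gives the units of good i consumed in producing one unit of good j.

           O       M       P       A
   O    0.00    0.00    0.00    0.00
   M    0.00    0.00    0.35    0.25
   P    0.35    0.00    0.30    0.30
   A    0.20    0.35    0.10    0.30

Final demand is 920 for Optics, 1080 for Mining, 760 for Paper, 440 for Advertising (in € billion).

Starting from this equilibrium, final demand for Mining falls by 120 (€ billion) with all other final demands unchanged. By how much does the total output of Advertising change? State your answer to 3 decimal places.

I − A =
  [   1.00     0.00     0.00     0.00]
  [   0.00     1.00    -0.35    -0.25]
  [  -0.35     0.00     0.70    -0.30]
  [  -0.20    -0.35    -0.10     0.70]
Compute the cofactors C_ij = (−1)^(i+j)·(3×3 minor ij) of I−A; the adjugate is their transpose:
adj(I−A) = Cᵀ =
  [ 0.362000   0.000000   0.000000   0.000000]
  [ 0.150500   0.460000   0.270000   0.280000]
  [ 0.274375   0.105000   0.612500   0.300000]
  [ 0.217875   0.245000   0.222500   0.700000]
det(I−A) = Σ_j (I−A)_1j·C_1j = (1.00)(0.362000) + (0.00)(0.150500) + (0.00)(0.274375) + (0.00)(0.217875) = 0.3620
(I − A)⁻¹ = adj(I−A) / det(I−A) ≈
  [   1.0000     0.0000     0.0000     0.0000]
  [   0.4157     1.2707     0.7459     0.7735]
  [   0.7579     0.2901     1.6920     0.8287]
  [   0.6019     0.6768     0.6146     1.9337]
Δx = (I − A)⁻¹ Δd with Δd having -120 in the Mining component and 0 elsewhere.
So Δx_A = L_AM · (-120), where L_AM = adj(I−A)_AM / det(I−A) = 0.245000 / 0.3620.
Δx_A = 0.245000 × (-120) / 0.3620 = -29.40 / 0.3620 ≈ -81.215.

Δx_A = -81.215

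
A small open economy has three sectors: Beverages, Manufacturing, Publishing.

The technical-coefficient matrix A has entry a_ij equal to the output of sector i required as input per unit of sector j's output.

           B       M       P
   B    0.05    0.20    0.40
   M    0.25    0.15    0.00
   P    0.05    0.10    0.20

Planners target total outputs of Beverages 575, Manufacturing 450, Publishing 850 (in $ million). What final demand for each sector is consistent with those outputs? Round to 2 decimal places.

d_B = 116.25, d_M = 238.75, d_P = 606.25

I − A =
  [   0.95    -0.20    -0.40]
  [  -0.25     0.85     0.00]
  [  -0.05    -0.10     0.80]
d = (I − A) x:
  d_B = (+0.95)·575 + (-0.20)·450 + (-0.40)·850 = 116.25
  d_M = (-0.25)·575 + (+0.85)·450 + (+0.00)·850 = 238.75
  d_P = (-0.05)·575 + (-0.10)·450 + (+0.80)·850 = 606.25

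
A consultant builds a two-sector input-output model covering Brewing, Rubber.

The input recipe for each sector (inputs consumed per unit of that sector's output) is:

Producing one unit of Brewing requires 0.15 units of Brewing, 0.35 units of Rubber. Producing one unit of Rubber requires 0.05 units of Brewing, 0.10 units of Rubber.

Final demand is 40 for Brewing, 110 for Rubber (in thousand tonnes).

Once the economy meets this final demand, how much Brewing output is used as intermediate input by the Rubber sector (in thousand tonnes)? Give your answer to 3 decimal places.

I − A =
  [   0.85    -0.05]
  [  -0.35     0.90]
det(I−A) = (0.85)(0.90) − (-0.05)(-0.35) = 0.7475
adj(I−A) = [[0.90, 0.05], [0.35, 0.85]]
(I − A)⁻¹ = adj(I−A) / det(I−A) ≈
  [   1.2040     0.0669]
  [   0.4682     1.1371]
First solve x = (I − A)⁻¹ d = adj(I−A)·d / det(I−A); in particular x_2 = (0.35·40 + 0.85·110) / 0.7475 = 107.50 / 0.7475 ≈ 143.81271.
Intermediate flow from 1 to 2: z_12 = a_12 · x_2 = 0.05 × 107.50 / 0.7475 = 5.375 / 0.7475 ≈ 7.191.

z_12 = 7.191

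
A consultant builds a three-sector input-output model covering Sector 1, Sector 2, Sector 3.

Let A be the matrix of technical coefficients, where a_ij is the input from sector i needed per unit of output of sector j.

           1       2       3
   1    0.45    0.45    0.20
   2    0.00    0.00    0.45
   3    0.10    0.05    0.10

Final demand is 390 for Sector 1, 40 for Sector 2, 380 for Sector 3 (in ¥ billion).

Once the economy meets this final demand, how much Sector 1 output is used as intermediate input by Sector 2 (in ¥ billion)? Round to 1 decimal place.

z_12 = 132.9

I − A =
  [   0.55    -0.45    -0.20]
  [   0.00     1.00    -0.45]
  [  -0.10    -0.05     0.90]
Cofactors of I−A, C_ij = (−1)^(i+j)·(minor ij) (rows/columns in the sector order above):
  C_11 = (1.00)(0.90) − (-0.45)(-0.05) = 0.8775
  C_12 = −[(0.00)(0.90) − (-0.45)(-0.10)] = 0.0450
  C_13 = (0.00)(-0.05) − (1.00)(-0.10) = 0.1000
  C_21 = −[(-0.45)(0.90) − (-0.20)(-0.05)] = 0.4150
  C_22 = (0.55)(0.90) − (-0.20)(-0.10) = 0.4750
  C_23 = −[(0.55)(-0.05) − (-0.45)(-0.10)] = 0.0725
  C_31 = (-0.45)(-0.45) − (-0.20)(1.00) = 0.4025
  C_32 = −[(0.55)(-0.45) − (-0.20)(0.00)] = 0.2475
  C_33 = (0.55)(1.00) − (-0.45)(0.00) = 0.5500
det(I−A) = Σ_j (I−A)_1j·C_1j = (0.55)(0.8775) + (-0.45)(0.0450) + (-0.20)(0.1000) = 0.442375
adj(I−A) = Cᵀ =
  [ 0.8775   0.4150   0.4025]
  [ 0.0450   0.4750   0.2475]
  [ 0.1000   0.0725   0.5500]
(I − A)⁻¹ = adj(I−A) / det(I−A) ≈
  [   1.9836     0.9381     0.9099]
  [   0.1017     1.0737     0.5595]
  [   0.2261     0.1639     1.2433]
First solve x = (I − A)⁻¹ d = adj(I−A)·d / det(I−A); in particular x_2 = (0.0450·390 + 0.4750·40 + 0.2475·380) / 0.442375 = 130.60 / 0.442375 ≈ 295.225.
Intermediate flow from 1 to 2: z_12 = a_12 · x_2 = 0.45 × 130.60 / 0.442375 = 58.77 / 0.442375 ≈ 132.9.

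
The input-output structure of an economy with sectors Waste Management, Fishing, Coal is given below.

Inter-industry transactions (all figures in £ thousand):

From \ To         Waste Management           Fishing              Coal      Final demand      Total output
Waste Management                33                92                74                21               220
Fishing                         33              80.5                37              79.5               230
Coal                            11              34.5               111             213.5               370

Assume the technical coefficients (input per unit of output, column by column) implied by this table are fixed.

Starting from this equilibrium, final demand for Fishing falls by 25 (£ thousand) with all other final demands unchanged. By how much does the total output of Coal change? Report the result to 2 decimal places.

Technical coefficients a_ij = z_ij / X_j:
  a_WW = 33/220 = 0.15, a_FW = 33/220 = 0.15, a_CW = 11/220 = 0.05
  a_WF = 92/230 = 0.40, a_FF = 80.5/230 = 0.35, a_CF = 34.5/230 = 0.15
  a_WC = 74/370 = 0.20, a_FC = 37/370 = 0.10, a_CC = 111/370 = 0.30
I − A =
  [   0.85    -0.40    -0.20]
  [  -0.15     0.65    -0.10]
  [  -0.05    -0.15     0.70]
Cofactors of I−A, C_ij = (−1)^(i+j)·(minor ij) (rows/columns in the sector order above):
  C_11 = (0.65)(0.70) − (-0.10)(-0.15) = 0.4400
  C_12 = −[(-0.15)(0.70) − (-0.10)(-0.05)] = 0.1100
  C_13 = (-0.15)(-0.15) − (0.65)(-0.05) = 0.0550
  C_21 = −[(-0.40)(0.70) − (-0.20)(-0.15)] = 0.3100
  C_22 = (0.85)(0.70) − (-0.20)(-0.05) = 0.5850
  C_23 = −[(0.85)(-0.15) − (-0.40)(-0.05)] = 0.1475
  C_31 = (-0.40)(-0.10) − (-0.20)(0.65) = 0.1700
  C_32 = −[(0.85)(-0.10) − (-0.20)(-0.15)] = 0.1150
  C_33 = (0.85)(0.65) − (-0.40)(-0.15) = 0.4925
det(I−A) = Σ_j (I−A)_1j·C_1j = (0.85)(0.4400) + (-0.40)(0.1100) + (-0.20)(0.0550) = 0.3190
adj(I−A) = Cᵀ =
  [ 0.4400   0.3100   0.1700]
  [ 0.1100   0.5850   0.1150]
  [ 0.0550   0.1475   0.4925]
(I − A)⁻¹ = adj(I−A) / det(I−A) ≈
  [   1.3793     0.9718     0.5329]
  [   0.3448     1.8339     0.3605]
  [   0.1724     0.4624     1.5439]
Δx = (I − A)⁻¹ Δd with Δd having -25 in the Fishing component and 0 elsewhere.
So Δx_C = L_CF · (-25), where L_CF = adj(I−A)_CF / det(I−A) = 0.1475 / 0.3190.
Δx_C = 0.1475 × (-25) / 0.3190 = -3.6875 / 0.3190 ≈ -11.56.

Δx_C = -11.56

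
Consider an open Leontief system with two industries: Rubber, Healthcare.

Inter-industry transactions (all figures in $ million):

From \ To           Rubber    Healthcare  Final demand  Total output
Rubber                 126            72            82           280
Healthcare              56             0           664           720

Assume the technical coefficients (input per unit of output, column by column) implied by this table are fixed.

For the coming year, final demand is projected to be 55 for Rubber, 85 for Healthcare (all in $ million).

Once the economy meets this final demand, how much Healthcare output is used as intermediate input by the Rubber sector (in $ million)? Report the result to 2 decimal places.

Technical coefficients a_ij = z_ij / X_j:
  a_RR = 126/280 = 0.45, a_HR = 56/280 = 0.20
  a_RH = 72/720 = 0.10, a_HH = 0/720 = 0.00
I − A =
  [   0.55    -0.10]
  [  -0.20     1.00]
det(I−A) = (0.55)(1.00) − (-0.10)(-0.20) = 0.5300
adj(I−A) = [[1.00, 0.10], [0.20, 0.55]]
(I − A)⁻¹ = adj(I−A) / det(I−A) ≈
  [   1.8868     0.1887]
  [   0.3774     1.0377]
First solve x = (I − A)⁻¹ d = adj(I−A)·d / det(I−A); in particular x_R = (1.00·55 + 0.10·85) / 0.5300 = 63.50 / 0.5300 ≈ 119.8113.
Intermediate flow from H to R: z_HR = a_HR · x_R = 0.20 × 63.50 / 0.5300 = 12.70 / 0.5300 ≈ 23.96.

z_HR = 23.96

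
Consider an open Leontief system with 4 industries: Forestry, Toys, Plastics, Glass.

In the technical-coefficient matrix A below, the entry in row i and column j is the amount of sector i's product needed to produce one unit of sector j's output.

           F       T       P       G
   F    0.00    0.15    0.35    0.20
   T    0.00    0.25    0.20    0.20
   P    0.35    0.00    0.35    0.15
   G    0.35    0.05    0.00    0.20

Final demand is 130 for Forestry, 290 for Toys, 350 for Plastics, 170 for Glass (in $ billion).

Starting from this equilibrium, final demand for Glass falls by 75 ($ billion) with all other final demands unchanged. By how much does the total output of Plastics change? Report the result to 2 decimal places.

Δx_P = -53.87

I − A =
  [   1.00    -0.15    -0.35    -0.20]
  [   0.00     0.75    -0.20    -0.20]
  [  -0.35     0.00     0.65    -0.15]
  [  -0.35    -0.05     0.00     0.80]
Compute the cofactors C_ij = (−1)^(i+j)·(3×3 minor ij) of I−A; the adjugate is their transpose:
adj(I−A) = Cᵀ =
  [ 0.382000   0.087125   0.232500   0.160875]
  [ 0.112000   0.358125   0.170500   0.149500]
  [ 0.245875   0.060875   0.527000   0.175500]
  [ 0.174125   0.060500   0.112375   0.385125]
det(I−A) = Σ_j (I−A)_1j·C_1j = (1.00)(0.382000) + (-0.15)(0.112000) + (-0.35)(0.245875) + (-0.20)(0.174125) = 0.24431875
(I − A)⁻¹ = adj(I−A) / det(I−A) ≈
  [   1.5635     0.3566     0.9516     0.6585]
  [   0.4584     1.4658     0.6979     0.6119]
  [   1.0064     0.2492     2.1570     0.7183]
  [   0.7127     0.2476     0.4600     1.5763]
Δx = (I − A)⁻¹ Δd with Δd having -75 in the Glass component and 0 elsewhere.
So Δx_P = L_PG · (-75), where L_PG = adj(I−A)_PG / det(I−A) = 0.175500 / 0.24431875.
Δx_P = 0.175500 × (-75) / 0.24431875 = -13.1625 / 0.24431875 ≈ -53.87.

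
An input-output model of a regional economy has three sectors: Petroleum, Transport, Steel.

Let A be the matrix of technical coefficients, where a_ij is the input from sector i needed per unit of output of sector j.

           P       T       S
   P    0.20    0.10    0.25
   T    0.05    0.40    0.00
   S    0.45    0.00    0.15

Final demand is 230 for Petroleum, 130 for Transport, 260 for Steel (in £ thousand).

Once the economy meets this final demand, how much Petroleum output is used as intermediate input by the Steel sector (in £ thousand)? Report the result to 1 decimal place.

z_PS = 142.3

I − A =
  [   0.80    -0.10    -0.25]
  [  -0.05     0.60     0.00]
  [  -0.45     0.00     0.85]
Cofactors of I−A, C_ij = (−1)^(i+j)·(minor ij) (rows/columns in the sector order above):
  C_11 = (0.60)(0.85) − (0.00)(0.00) = 0.5100
  C_12 = −[(-0.05)(0.85) − (0.00)(-0.45)] = 0.0425
  C_13 = (-0.05)(0.00) − (0.60)(-0.45) = 0.2700
  C_21 = −[(-0.10)(0.85) − (-0.25)(0.00)] = 0.0850
  C_22 = (0.80)(0.85) − (-0.25)(-0.45) = 0.5675
  C_23 = −[(0.80)(0.00) − (-0.10)(-0.45)] = 0.0450
  C_31 = (-0.10)(0.00) − (-0.25)(0.60) = 0.1500
  C_32 = −[(0.80)(0.00) − (-0.25)(-0.05)] = 0.0125
  C_33 = (0.80)(0.60) − (-0.10)(-0.05) = 0.4750
det(I−A) = Σ_j (I−A)_1j·C_1j = (0.80)(0.5100) + (-0.10)(0.0425) + (-0.25)(0.2700) = 0.33625
adj(I−A) = Cᵀ =
  [ 0.5100   0.0850   0.1500]
  [ 0.0425   0.5675   0.0125]
  [ 0.2700   0.0450   0.4750]
(I − A)⁻¹ = adj(I−A) / det(I−A) ≈
  [   1.5167     0.2528     0.4461]
  [   0.1264     1.6877     0.0372]
  [   0.8030     0.1338     1.4126]
First solve x = (I − A)⁻¹ d = adj(I−A)·d / det(I−A); in particular x_S = (0.2700·230 + 0.0450·130 + 0.4750·260) / 0.33625 = 191.45 / 0.33625 ≈ 569.368.
Intermediate flow from P to S: z_PS = a_PS · x_S = 0.25 × 191.45 / 0.33625 = 47.8625 / 0.33625 ≈ 142.3.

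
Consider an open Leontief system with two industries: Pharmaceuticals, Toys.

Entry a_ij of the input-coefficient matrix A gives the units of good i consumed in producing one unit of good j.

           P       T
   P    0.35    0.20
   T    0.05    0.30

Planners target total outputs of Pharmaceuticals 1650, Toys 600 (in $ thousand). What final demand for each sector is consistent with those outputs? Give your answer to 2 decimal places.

I − A =
  [   0.65    -0.20]
  [  -0.05     0.70]
d = (I − A) x:
  d_P = (+0.65)·1650 + (-0.20)·600 = 952.50
  d_T = (-0.05)·1650 + (+0.70)·600 = 337.50

d_P = 952.50, d_T = 337.50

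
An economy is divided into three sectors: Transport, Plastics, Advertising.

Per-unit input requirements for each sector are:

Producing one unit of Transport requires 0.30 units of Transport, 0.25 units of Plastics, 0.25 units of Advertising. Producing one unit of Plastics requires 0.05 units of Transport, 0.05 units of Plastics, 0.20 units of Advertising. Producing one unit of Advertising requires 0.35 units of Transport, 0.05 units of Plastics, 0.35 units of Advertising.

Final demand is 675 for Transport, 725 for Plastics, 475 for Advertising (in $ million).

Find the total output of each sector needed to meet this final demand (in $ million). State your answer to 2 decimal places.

x_1 = 2037.20, x_2 = 1401.66, x_3 = 1945.59

I − A =
  [   0.70    -0.05    -0.35]
  [  -0.25     0.95    -0.05]
  [  -0.25    -0.20     0.65]
Cofactors of I−A, C_ij = (−1)^(i+j)·(minor ij) (rows/columns in the sector order above):
  C_11 = (0.95)(0.65) − (-0.05)(-0.20) = 0.6075
  C_12 = −[(-0.25)(0.65) − (-0.05)(-0.25)] = 0.1750
  C_13 = (-0.25)(-0.20) − (0.95)(-0.25) = 0.2875
  C_21 = −[(-0.05)(0.65) − (-0.35)(-0.20)] = 0.1025
  C_22 = (0.70)(0.65) − (-0.35)(-0.25) = 0.3675
  C_23 = −[(0.70)(-0.20) − (-0.05)(-0.25)] = 0.1525
  C_31 = (-0.05)(-0.05) − (-0.35)(0.95) = 0.3350
  C_32 = −[(0.70)(-0.05) − (-0.35)(-0.25)] = 0.1225
  C_33 = (0.70)(0.95) − (-0.05)(-0.25) = 0.6525
det(I−A) = Σ_j (I−A)_1j·C_1j = (0.70)(0.6075) + (-0.05)(0.1750) + (-0.35)(0.2875) = 0.315875
adj(I−A) = Cᵀ =
  [ 0.6075   0.1025   0.3350]
  [ 0.1750   0.3675   0.1225]
  [ 0.2875   0.1525   0.6525]
(I − A)⁻¹ = adj(I−A) / det(I−A) ≈
  [   1.9232     0.3245     1.0605]
  [   0.5540     1.1634     0.3878]
  [   0.9102     0.4828     2.0657]
x = (I − A)⁻¹ d = adj(I−A)·d / det(I−A), with det(I−A) = 0.315875:
  x_1 = (0.6075·675 + 0.1025·725 + 0.3350·475) / 0.315875 = 643.50 / 0.315875 ≈ 2037.20
  x_2 = (0.1750·675 + 0.3675·725 + 0.1225·475) / 0.315875 = 442.75 / 0.315875 ≈ 1401.66
  x_3 = (0.2875·675 + 0.1525·725 + 0.6525·475) / 0.315875 = 614.5625 / 0.315875 ≈ 1945.59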